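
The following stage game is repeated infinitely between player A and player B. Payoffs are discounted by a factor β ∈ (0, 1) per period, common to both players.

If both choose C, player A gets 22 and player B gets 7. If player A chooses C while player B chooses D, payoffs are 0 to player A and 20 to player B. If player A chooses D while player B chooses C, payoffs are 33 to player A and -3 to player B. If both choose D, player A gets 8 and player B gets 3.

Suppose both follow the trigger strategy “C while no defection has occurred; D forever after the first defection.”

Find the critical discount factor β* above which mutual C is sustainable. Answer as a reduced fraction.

player A: cooperation gives 22 each period; deviation gives 33 once then 8 forever.
  22/(1−β) ≥ 33 + 8β/(1−β) ⇒ β ≥ 11/25.
player B: cooperation gives 7 each period; deviation gives 20 once then 3 forever.
  β ≥ 13/17.
Both must hold, so the binding constraint is player B's: β ≥ 13/17.

13/17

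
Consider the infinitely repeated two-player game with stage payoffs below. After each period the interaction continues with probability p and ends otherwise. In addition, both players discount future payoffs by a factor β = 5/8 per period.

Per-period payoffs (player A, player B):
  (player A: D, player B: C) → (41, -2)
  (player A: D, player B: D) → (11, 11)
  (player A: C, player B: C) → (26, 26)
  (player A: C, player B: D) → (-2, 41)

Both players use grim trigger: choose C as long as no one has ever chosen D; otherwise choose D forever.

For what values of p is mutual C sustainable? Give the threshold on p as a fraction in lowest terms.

4/5

Expected continuation weight on next period's payoff is β·p = 5/8·p, which plays the role of the discount factor.
Cooperation requires 5/8·p ≥ (41−26)/(41−11) = 1/2, hence p ≥ 4/5.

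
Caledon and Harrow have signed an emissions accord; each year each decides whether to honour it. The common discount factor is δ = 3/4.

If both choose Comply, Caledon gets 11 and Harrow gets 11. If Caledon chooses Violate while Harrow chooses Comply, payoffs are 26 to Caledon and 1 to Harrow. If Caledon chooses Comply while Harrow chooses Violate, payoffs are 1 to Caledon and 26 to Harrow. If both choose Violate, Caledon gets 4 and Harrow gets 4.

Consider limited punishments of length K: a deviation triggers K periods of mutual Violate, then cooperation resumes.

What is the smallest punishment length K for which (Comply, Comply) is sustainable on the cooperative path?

5

Need Σ_{k=1}^{K} δ^k ≥ (26−11)/(11−4) = 2.1429 at δ = 3/4.
At K = 4 the sum is 2.0508 < 2.1429; at K = 5 it is 2.2881 ≥ 2.1429.
So the minimum punishment length is K = 5.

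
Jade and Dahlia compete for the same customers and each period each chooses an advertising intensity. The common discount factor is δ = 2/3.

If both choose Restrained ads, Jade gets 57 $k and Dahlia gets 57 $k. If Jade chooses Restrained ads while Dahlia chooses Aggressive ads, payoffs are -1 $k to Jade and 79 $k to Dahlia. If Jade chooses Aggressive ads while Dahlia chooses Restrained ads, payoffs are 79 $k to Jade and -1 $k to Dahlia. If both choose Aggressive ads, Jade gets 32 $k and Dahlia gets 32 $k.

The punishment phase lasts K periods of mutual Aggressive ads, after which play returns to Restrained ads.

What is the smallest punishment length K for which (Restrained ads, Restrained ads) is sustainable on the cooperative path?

2

No profitable deviation requires (57−32)(δ+…+δ^K) ≥ 79−57, i.e. δ+…+δ^K ≥ 22/25 ≈ 0.8800.
With δ = 2/3, the partial sums are K=1: 0.6667, K=2: 1.1111.
K = 2 is the first length at which the sum reaches 0.8800.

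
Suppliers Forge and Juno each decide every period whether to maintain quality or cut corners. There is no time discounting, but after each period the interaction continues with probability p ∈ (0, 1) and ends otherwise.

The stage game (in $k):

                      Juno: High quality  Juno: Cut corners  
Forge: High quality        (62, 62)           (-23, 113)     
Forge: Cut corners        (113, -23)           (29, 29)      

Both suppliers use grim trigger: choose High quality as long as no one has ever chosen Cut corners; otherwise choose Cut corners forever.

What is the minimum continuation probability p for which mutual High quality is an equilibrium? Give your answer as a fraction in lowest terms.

Expected cooperation value is 62 + p·62 + p²·62 + … = 62/(1−p); deviation gives 113 + p·29/(1−p).
62 ≥ 113(1−p) + 29p ⇒ 84p ≥ 51 ⇒ p ≥ 51/84 = 17/28.

17/28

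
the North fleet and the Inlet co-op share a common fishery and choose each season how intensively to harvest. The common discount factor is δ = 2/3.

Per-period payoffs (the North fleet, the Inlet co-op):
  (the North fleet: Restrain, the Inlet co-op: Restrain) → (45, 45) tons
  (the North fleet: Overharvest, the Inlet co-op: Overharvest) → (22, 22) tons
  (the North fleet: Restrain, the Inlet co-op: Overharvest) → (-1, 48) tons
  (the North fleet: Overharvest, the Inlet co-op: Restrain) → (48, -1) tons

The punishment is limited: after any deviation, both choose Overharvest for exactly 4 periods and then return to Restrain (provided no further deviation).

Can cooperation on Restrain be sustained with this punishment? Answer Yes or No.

A one-shot deviation gives 48 now, then 22 for 4 periods, then back to 45.
Gain from deviating: (48−45) today; loss: (45−22) in each of the next 4 periods.
No-deviation condition: (45−22)(δ+…+δ^4) ≥ 48−45, i.e. δ+…+δ^4 ≥ 3/23.
At δ = 2/3: δ+…+δ^4 = 1.6049 ≥ 0.1304.
So cooperation is sustainable.

Yes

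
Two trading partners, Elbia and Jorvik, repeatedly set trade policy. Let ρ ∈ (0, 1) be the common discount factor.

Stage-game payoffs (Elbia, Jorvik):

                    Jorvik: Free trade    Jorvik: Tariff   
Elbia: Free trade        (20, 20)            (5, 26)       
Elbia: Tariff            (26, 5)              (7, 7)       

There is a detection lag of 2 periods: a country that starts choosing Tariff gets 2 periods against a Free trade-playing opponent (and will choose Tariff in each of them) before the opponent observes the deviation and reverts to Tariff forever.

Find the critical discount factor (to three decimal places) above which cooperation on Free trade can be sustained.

0.562

The best deviation is to choose Tariff for all 2 undetected periods, earning 26 each, then 7 forever once detected.
Deviation value: 26(1−ρ^2)/(1−ρ) + 7ρ^2/(1−ρ); cooperation value: 20/(1−ρ).
IC: 20 ≥ 26(1−ρ^2) + 7ρ^2 = 26 − 19ρ^2.
So ρ^2 ≥ 6/19, giving ρ ≥ (6/19)^(1/2) ≈ 0.562.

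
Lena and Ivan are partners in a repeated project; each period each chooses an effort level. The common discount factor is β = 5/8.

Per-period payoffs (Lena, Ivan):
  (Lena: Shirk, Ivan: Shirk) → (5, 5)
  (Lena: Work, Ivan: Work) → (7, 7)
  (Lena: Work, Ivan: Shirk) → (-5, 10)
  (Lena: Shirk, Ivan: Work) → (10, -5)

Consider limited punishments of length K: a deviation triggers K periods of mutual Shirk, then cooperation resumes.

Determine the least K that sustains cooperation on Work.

5

Need Σ_{k=1}^{K} β^k ≥ (10−7)/(7−5) = 1.5000 at β = 5/8.
At K = 4 the sum is 1.4124 < 1.5000; at K = 5 it is 1.5077 ≥ 1.5000.
So the minimum punishment length is K = 5.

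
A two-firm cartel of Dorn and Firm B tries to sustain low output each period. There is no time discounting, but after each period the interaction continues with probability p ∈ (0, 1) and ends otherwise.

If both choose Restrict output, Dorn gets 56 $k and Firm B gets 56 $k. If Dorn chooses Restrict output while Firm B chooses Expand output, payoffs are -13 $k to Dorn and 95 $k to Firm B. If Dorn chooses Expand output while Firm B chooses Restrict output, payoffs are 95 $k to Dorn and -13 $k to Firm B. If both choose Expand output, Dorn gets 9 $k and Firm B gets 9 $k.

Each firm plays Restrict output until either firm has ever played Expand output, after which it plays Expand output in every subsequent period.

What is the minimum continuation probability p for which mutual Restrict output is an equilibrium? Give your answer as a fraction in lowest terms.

Expected cooperation value is 56 + p·56 + p²·56 + … = 56/(1−p); deviation gives 95 + p·9/(1−p).
56 ≥ 95(1−p) + 9p ⇒ 86p ≥ 39 ⇒ p ≥ 39/86.

39/86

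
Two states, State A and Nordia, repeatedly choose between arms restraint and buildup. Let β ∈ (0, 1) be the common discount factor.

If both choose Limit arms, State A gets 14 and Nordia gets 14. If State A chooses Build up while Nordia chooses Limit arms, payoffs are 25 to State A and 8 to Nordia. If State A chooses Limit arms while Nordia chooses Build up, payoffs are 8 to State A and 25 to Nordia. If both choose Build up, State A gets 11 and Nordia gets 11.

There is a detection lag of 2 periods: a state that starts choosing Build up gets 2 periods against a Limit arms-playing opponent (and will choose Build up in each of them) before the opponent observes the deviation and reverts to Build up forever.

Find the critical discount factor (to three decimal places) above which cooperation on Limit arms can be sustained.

A deviator earns 25 for 2 periods, then 11 forever; cooperating earns 14 forever. Multiplying the IC by (1−β):
14 ≥ 25(1−β^2) + 11β^2, so 14·β^2 ≥ 11 and β^2 ≥ 11/14.
β ≥ (11/14)^(1/2) ≈ 0.886.

0.886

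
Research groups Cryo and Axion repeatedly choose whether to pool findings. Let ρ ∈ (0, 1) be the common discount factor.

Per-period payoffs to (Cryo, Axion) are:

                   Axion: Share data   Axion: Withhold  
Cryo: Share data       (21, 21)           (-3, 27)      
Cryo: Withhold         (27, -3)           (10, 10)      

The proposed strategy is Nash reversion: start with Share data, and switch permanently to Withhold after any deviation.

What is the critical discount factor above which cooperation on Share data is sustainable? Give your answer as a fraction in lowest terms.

Cooperation forever yields 21 each period: 21/(1−ρ).
Deviating yields 27 once, then 10 forever: 27 + 10ρ/(1−ρ).
No profitable deviation requires 21/(1−ρ) ≥ 27 + 10ρ/(1−ρ).
Multiplying by (1−ρ): 21 ≥ 27(1−ρ) + 10ρ = 27 − 17ρ.
So 17ρ ≥ 6, i.e. ρ ≥ 6/17.

6/17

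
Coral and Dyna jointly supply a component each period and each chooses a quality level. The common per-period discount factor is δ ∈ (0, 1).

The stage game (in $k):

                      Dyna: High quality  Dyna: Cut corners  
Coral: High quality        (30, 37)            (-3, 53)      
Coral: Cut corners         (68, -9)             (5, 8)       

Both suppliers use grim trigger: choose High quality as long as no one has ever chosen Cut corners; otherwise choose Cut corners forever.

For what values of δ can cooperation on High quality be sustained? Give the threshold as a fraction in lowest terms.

38/63

Coral's threshold: (68−30)/(68−5) = 38/63.
Dyna's threshold: (53−37)/(53−8) = 16/45.
38/63 > 16/45, so Coral binds and δ* = 38/63.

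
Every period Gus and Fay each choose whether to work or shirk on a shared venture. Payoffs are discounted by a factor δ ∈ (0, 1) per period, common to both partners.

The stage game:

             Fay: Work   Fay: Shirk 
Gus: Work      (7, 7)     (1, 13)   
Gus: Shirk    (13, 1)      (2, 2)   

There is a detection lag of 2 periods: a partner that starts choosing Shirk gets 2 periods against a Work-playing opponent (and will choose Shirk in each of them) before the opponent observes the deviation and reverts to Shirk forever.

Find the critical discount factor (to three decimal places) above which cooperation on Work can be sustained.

A deviator earns 13 for 2 periods, then 2 forever; cooperating earns 7 forever. Multiplying the IC by (1−δ):
7 ≥ 13(1−δ^2) + 2δ^2, so 11·δ^2 ≥ 6 and δ^2 ≥ 6/11.
δ ≥ (6/11)^(1/2) ≈ 0.739.

0.739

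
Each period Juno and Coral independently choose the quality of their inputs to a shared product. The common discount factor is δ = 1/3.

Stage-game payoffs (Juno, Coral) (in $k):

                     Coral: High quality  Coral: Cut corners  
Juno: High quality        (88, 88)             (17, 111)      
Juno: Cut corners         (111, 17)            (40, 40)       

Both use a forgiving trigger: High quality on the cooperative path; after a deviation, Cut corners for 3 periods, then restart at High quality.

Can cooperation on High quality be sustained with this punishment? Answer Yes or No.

Yes

Comparing payoff streams over the 4 periods until play realigns: cooperate → 88(1+δ+…+δ^3); deviate → 111 + 40(δ+…+δ^3).
Cooperation is sustained iff (88−40)(δ+…+δ^3) ≥ 111−88.
δ+…+δ^3 = 1/3·(1−(1/3)^3)/(1−1/3) = 0.4815, and (111−88)/(88−40) = 0.4792.
0.4815 ≥ 0.4792, so cooperation is sustainable.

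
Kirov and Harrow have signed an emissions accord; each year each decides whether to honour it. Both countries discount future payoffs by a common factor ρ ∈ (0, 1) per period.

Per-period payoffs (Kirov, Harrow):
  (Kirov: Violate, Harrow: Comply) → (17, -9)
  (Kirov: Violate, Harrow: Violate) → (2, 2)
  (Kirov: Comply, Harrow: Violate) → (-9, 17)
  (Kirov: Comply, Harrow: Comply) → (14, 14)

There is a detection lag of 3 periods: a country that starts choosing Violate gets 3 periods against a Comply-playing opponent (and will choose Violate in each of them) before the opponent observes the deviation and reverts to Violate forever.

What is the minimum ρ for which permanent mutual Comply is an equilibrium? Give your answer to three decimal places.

Deviating for the 3 undetected periods gains 17−14 = 3 per period over cooperation, then loses 14−2 = 12 per period forever once punishment starts.
Gain: 3(1 + ρ + … + ρ^2); loss: 12·ρ^3/(1−ρ).
No profitable deviation ⇔ 3(1−ρ^3) ≤ 12·ρ^3, i.e. ρ^3 ≥ 3/(3+12) = 1/5.
Hence ρ ≥ (1/5)^(1/3) ≈ 0.585.

0.585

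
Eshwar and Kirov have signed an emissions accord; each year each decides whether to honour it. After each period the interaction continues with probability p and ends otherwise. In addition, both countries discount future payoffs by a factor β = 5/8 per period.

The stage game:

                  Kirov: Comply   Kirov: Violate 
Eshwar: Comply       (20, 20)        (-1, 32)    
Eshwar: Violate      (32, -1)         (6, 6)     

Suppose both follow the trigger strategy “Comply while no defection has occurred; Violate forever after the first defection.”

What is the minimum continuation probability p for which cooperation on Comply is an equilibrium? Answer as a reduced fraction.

Expected continuation weight on next period's payoff is β·p = 5/8·p, which plays the role of the discount factor.
Cooperation requires 5/8·p ≥ (32−20)/(32−6) = 6/13, hence p ≥ 48/65.

48/65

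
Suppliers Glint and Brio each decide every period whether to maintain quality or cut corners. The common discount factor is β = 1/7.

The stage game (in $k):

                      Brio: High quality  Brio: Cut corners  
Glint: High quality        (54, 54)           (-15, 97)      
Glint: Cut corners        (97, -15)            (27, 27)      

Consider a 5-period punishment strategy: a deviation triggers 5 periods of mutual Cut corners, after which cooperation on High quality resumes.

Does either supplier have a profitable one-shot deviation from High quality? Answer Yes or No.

Comparing payoff streams over the 6 periods until play realigns: cooperate → 54(1+β+…+β^5); deviate → 97 + 27(β+…+β^5).
Cooperation is sustained iff (54−27)(β+…+β^5) ≥ 97−54.
β+…+β^5 = 1/7·(1−(1/7)^5)/(1−1/7) = 0.1667, and (97−54)/(54−27) = 1.5926.
0.1667 < 1.5926, so cooperation is not sustainable.

Yes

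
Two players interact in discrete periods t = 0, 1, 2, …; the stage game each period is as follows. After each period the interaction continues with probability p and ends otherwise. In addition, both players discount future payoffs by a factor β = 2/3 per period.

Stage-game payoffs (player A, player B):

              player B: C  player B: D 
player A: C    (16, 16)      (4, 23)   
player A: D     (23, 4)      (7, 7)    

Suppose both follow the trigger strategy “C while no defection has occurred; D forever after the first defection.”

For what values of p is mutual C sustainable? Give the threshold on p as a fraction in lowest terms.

Expected continuation weight on next period's payoff is β·p = 2/3·p, which plays the role of the discount factor.
Cooperation requires 2/3·p ≥ (23−16)/(23−7) = 7/16, hence p ≥ 21/32.

21/32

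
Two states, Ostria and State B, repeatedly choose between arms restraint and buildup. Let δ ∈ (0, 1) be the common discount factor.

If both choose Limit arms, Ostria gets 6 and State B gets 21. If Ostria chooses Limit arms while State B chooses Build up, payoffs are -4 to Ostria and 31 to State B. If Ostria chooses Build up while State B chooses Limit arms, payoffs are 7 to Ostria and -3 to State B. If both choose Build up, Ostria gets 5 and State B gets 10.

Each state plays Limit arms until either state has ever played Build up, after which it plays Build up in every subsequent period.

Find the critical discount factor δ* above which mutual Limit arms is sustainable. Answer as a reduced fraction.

1/2

Ostria: cooperation gives 6 each period; deviation gives 7 once then 5 forever.
  6/(1−δ) ≥ 7 + 5δ/(1−δ) ⇒ δ ≥ 1/2.
State B: cooperation gives 21 each period; deviation gives 31 once then 10 forever.
  δ ≥ 10/21.
Both must hold, so the binding constraint is Ostria's: δ ≥ 1/2.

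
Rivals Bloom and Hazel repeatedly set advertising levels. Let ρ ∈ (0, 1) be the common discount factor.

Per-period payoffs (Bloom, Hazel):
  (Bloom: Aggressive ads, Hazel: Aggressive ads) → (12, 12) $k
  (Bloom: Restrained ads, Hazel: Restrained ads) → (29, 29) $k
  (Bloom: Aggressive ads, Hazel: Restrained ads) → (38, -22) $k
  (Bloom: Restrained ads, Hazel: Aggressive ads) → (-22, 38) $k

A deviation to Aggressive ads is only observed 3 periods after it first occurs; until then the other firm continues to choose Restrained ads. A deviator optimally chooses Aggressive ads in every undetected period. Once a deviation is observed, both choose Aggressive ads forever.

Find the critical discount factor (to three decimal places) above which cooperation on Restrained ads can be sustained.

0.702

The best deviation is to choose Aggressive ads for all 3 undetected periods, earning 38 each, then 12 forever once detected.
Deviation value: 38(1−ρ^3)/(1−ρ) + 12ρ^3/(1−ρ); cooperation value: 29/(1−ρ).
IC: 29 ≥ 38(1−ρ^3) + 12ρ^3 = 38 − 26ρ^3.
So ρ^3 ≥ 9/26, giving ρ ≥ (9/26)^(1/3) ≈ 0.702.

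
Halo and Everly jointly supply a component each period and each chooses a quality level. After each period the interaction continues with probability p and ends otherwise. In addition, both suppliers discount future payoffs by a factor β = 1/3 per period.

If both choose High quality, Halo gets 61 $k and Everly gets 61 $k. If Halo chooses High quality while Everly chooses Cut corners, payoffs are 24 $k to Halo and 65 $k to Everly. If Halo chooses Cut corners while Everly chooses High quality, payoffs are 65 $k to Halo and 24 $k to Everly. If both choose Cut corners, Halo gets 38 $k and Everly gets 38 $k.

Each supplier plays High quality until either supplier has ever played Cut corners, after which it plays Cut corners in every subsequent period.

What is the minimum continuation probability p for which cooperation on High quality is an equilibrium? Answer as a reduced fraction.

4/9

Expected continuation weight on next period's payoff is β·p = 1/3·p, which plays the role of the discount factor.
Cooperation requires 1/3·p ≥ (65−61)/(65−38) = 4/27, hence p ≥ 4/9.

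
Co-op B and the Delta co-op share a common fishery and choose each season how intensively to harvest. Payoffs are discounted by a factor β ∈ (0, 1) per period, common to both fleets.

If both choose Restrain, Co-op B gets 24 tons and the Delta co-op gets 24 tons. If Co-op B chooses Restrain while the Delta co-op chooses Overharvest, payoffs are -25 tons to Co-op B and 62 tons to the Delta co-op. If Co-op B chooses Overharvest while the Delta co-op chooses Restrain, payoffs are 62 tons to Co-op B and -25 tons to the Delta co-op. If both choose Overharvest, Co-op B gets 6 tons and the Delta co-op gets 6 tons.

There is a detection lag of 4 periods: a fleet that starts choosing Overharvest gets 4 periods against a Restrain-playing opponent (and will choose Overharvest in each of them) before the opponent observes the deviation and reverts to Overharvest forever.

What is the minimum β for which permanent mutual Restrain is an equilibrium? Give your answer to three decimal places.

0.908

Deviating for the 4 undetected periods gains 62−24 = 38 per period over cooperation, then loses 24−6 = 18 per period forever once punishment starts.
Gain: 38(1 + β + … + β^3); loss: 18·β^4/(1−β).
No profitable deviation ⇔ 38(1−β^4) ≤ 18·β^4, i.e. β^4 ≥ 38/(38+18) = 19/28.
Hence β ≥ (19/28)^(1/4) ≈ 0.908.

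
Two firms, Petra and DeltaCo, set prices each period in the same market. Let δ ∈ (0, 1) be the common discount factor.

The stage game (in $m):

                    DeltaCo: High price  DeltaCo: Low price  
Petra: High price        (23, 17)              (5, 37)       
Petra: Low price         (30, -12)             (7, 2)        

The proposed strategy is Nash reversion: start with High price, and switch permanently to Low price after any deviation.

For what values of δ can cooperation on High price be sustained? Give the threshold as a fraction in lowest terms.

Petra: cooperation gives 23 each period; deviation gives 30 once then 7 forever.
  23/(1−δ) ≥ 30 + 7δ/(1−δ) ⇒ δ ≥ 7/23.
DeltaCo: cooperation gives 17 each period; deviation gives 37 once then 2 forever.
  δ ≥ 20/35 = 4/7.
Both must hold, so the binding constraint is DeltaCo's: δ ≥ 4/7.

4/7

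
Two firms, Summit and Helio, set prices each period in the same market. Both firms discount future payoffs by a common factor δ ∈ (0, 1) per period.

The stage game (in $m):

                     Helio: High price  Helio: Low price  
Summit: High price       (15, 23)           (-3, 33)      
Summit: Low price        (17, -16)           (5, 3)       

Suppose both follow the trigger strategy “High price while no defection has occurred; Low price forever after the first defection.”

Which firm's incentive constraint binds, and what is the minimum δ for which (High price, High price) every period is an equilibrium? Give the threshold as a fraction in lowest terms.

For Summit: deviation gain 17−15 = 2, per-period punishment loss 15−5 = 10. IC gives δ ≥ 2/12 = 1/6.
For Helio: gain 10, loss 20 per period, so δ ≥ 10/30 = 1/3.
The tighter constraint is Helio's, so cooperation needs δ ≥ 1/3.

Helio; δ ≥ 1/3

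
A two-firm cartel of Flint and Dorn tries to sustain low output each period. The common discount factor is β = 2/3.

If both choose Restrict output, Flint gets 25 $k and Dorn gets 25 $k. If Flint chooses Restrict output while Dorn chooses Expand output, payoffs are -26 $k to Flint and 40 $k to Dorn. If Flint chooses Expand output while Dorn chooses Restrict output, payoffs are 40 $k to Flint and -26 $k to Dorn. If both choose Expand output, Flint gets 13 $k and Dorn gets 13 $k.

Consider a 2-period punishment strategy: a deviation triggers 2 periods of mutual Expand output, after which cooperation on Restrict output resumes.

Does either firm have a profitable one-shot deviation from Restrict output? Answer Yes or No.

Yes

IC: β+…+β^2 ≥ (40−25)/(25−13) = 5/4.
At β = 2/3: partial sum = 1.1111 < 1.2500. Cooperation not sustainable.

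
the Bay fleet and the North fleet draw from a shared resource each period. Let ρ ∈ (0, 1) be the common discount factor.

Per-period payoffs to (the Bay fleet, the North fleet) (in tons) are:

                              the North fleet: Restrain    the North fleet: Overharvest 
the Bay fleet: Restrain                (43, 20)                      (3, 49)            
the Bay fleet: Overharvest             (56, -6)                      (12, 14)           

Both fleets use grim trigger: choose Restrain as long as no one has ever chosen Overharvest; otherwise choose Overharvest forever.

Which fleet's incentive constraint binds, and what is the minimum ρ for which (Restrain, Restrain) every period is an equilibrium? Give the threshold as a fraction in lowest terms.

the North fleet; ρ ≥ 29/35

the Bay fleet's threshold: (56−43)/(56−12) = 13/44.
the North fleet's threshold: (49−20)/(49−14) = 29/35.
13/44 < 29/35, so the North fleet binds and ρ* = 29/35.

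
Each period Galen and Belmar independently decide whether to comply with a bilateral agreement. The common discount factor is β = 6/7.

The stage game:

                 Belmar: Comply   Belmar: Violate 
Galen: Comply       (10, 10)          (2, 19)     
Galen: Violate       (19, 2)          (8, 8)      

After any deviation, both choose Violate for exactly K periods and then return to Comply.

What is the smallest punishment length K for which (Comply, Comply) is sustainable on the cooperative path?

No profitable deviation requires (10−8)(β+…+β^K) ≥ 19−10, i.e. β+…+β^K ≥ 9/2 ≈ 4.5000.
With β = 6/7, the partial sums are K=1: 0.8571, K=2: 1.5918, …, K=7: 3.9605, K=8: 4.2519, K=9: 4.5016.
K = 9 is the first length at which the sum reaches 4.5000.

9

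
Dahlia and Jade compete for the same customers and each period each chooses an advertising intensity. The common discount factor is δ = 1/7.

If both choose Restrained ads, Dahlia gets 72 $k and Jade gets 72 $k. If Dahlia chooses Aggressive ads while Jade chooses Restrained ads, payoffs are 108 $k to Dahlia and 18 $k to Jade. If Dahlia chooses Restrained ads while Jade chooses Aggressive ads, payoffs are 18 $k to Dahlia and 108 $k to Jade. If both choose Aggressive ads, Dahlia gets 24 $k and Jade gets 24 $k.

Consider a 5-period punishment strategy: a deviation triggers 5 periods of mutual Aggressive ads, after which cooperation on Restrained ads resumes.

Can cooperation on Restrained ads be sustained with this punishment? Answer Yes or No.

Comparing payoff streams over the 6 periods until play realigns: cooperate → 72(1+δ+…+δ^5); deviate → 108 + 24(δ+…+δ^5).
Cooperation is sustained iff (72−24)(δ+…+δ^5) ≥ 108−72.
δ+…+δ^5 = 1/7·(1−(1/7)^5)/(1−1/7) = 0.1667, and (108−72)/(72−24) = 0.7500.
0.1667 < 0.7500, so cooperation is not sustainable.

No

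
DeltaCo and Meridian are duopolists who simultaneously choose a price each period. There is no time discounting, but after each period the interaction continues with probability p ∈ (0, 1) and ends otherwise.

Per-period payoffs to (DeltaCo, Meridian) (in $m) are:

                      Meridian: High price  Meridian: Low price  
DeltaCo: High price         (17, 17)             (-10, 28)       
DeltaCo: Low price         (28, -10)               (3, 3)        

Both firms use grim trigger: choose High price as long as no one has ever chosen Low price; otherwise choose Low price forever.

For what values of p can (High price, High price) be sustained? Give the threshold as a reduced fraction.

11/25

Expected cooperation value is 17 + p·17 + p²·17 + … = 17/(1−p); deviation gives 28 + p·3/(1−p).
17 ≥ 28(1−p) + 3p ⇒ 25p ≥ 11 ⇒ p ≥ 11/25.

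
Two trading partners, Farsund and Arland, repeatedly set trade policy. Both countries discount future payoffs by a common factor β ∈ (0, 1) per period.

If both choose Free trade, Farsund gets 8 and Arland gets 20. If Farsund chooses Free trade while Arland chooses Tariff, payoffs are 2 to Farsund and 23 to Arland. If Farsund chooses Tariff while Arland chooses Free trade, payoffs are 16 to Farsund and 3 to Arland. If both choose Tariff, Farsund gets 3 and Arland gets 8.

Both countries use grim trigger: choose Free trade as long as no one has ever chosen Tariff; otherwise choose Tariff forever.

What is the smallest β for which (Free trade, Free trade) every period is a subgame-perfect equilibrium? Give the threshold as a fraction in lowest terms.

8/13

Farsund's threshold: (16−8)/(16−3) = 8/13.
Arland's threshold: (23−20)/(23−8) = 1/5.
8/13 > 1/5, so Farsund binds and β* = 8/13.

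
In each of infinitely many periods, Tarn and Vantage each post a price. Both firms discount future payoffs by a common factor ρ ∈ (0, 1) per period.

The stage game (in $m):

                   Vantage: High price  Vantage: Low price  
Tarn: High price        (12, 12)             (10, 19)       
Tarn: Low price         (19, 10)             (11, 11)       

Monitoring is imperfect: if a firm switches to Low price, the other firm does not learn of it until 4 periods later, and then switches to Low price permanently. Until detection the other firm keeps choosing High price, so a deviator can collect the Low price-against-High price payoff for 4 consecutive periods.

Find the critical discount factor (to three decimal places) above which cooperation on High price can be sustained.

Deviating for the 4 undetected periods gains 19−12 = 7 per period over cooperation, then loses 12−11 = 1 per period forever once punishment starts.
Gain: 7(1 + ρ + … + ρ^3); loss: 1·ρ^4/(1−ρ).
No profitable deviation ⇔ 7(1−ρ^4) ≤ 1·ρ^4, i.e. ρ^4 ≥ 7/(7+1) = 7/8.
Hence ρ ≥ (7/8)^(1/4) ≈ 0.967.

0.967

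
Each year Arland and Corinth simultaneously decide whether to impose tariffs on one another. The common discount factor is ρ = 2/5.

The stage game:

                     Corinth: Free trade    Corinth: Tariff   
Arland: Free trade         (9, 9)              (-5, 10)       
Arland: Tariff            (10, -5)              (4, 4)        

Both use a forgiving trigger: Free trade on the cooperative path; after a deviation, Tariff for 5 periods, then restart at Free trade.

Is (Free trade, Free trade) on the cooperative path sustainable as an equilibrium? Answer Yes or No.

Yes

Comparing payoff streams over the 6 periods until play realigns: cooperate → 9(1+ρ+…+ρ^5); deviate → 10 + 4(ρ+…+ρ^5).
Cooperation is sustained iff (9−4)(ρ+…+ρ^5) ≥ 10−9.
ρ+…+ρ^5 = 2/5·(1−(2/5)^5)/(1−2/5) = 0.6598, and (10−9)/(9−4) = 0.2000.
0.6598 ≥ 0.2000, so cooperation is sustainable.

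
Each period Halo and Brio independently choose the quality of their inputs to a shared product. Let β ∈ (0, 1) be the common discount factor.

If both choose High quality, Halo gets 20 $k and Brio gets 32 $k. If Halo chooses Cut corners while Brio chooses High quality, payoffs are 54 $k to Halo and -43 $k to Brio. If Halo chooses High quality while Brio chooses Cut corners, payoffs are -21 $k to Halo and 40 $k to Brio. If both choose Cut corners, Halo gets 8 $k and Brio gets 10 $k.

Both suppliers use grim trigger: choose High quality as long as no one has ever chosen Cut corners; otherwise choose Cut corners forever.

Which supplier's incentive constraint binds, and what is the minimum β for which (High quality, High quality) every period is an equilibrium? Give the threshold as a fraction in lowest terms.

Halo; β ≥ 17/23

For Halo: deviation gain 54−20 = 34, per-period punishment loss 20−8 = 12. IC gives β ≥ 34/46 = 17/23.
For Brio: gain 8, loss 22 per period, so β ≥ 8/30 = 4/15.
The tighter constraint is Halo's, so cooperation needs β ≥ 17/23.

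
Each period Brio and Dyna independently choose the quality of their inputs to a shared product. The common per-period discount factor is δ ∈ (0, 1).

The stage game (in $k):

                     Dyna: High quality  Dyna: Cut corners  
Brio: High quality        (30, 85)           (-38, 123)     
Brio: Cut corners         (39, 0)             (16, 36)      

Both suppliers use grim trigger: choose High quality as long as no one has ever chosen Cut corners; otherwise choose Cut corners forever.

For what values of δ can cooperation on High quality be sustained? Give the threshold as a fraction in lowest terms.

For Brio: deviation gain 39−30 = 9, per-period punishment loss 30−16 = 14. IC gives δ ≥ 9/23.
For Dyna: gain 38, loss 49 per period, so δ ≥ 38/87.
The tighter constraint is Dyna's, so cooperation needs δ ≥ 38/87.

38/87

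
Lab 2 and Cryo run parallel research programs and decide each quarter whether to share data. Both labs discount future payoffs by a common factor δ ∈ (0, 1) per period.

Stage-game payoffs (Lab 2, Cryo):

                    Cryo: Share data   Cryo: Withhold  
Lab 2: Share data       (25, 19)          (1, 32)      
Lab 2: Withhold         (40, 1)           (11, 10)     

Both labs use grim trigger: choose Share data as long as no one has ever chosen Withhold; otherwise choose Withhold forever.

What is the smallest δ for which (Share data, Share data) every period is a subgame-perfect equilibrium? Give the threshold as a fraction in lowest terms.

Lab 2's threshold: (40−25)/(40−11) = 15/29.
Cryo's threshold: (32−19)/(32−10) = 13/22.
15/29 < 13/22, so Cryo binds and δ* = 13/22.

13/22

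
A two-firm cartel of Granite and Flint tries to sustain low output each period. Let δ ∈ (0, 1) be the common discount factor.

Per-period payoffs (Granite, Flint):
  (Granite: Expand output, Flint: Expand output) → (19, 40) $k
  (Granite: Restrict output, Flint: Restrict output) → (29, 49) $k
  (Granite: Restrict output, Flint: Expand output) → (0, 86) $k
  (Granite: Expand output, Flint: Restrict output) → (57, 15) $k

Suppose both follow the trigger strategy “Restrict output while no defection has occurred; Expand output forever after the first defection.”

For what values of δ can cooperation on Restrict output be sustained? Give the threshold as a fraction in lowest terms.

Granite's threshold: (57−29)/(57−19) = 14/19.
Flint's threshold: (86−49)/(86−40) = 37/46.
14/19 < 37/46, so Flint binds and δ* = 37/46.

37/46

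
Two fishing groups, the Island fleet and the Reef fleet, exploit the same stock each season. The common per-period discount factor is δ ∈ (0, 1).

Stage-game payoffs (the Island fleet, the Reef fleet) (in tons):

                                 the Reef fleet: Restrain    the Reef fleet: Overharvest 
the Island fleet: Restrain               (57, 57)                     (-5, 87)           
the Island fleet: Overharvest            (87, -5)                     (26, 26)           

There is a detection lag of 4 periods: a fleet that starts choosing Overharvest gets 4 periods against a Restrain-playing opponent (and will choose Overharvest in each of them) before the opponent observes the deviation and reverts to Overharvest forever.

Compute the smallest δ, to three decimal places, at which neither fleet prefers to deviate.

0.837

The best deviation is to choose Overharvest for all 4 undetected periods, earning 87 each, then 26 forever once detected.
Deviation value: 87(1−δ^4)/(1−δ) + 26δ^4/(1−δ); cooperation value: 57/(1−δ).
IC: 57 ≥ 87(1−δ^4) + 26δ^4 = 87 − 61δ^4.
So δ^4 ≥ 30/61, giving δ ≥ (30/61)^(1/4) ≈ 0.837.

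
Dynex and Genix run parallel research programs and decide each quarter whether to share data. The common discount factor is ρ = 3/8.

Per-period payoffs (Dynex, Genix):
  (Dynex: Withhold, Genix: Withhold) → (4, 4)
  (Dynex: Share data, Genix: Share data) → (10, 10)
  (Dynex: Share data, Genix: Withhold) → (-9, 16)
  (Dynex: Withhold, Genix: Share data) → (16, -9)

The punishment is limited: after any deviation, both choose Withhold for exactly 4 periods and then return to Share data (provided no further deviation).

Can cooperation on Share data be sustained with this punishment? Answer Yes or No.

No

A one-shot deviation gives 16 now, then 4 for 4 periods, then back to 10.
Gain from deviating: (16−10) today; loss: (10−4) in each of the next 4 periods.
No-deviation condition: (10−4)(ρ+…+ρ^4) ≥ 16−10, i.e. ρ+…+ρ^4 ≥ 1.
At ρ = 3/8: ρ+…+ρ^4 = 0.5881 < 1.0000.
So cooperation is not sustainable.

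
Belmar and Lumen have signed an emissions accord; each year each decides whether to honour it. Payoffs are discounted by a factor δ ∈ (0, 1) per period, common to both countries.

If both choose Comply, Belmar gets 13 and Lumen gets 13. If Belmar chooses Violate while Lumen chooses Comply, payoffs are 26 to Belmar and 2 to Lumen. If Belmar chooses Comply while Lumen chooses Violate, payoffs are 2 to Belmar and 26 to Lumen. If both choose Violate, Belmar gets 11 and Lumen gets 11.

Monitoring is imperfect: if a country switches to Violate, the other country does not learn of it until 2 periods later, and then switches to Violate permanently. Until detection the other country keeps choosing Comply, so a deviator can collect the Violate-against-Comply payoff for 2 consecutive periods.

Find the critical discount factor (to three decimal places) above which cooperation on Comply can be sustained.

0.931

The best deviation is to choose Violate for all 2 undetected periods, earning 26 each, then 11 forever once detected.
Deviation value: 26(1−δ^2)/(1−δ) + 11δ^2/(1−δ); cooperation value: 13/(1−δ).
IC: 13 ≥ 26(1−δ^2) + 11δ^2 = 26 − 15δ^2.
So δ^2 ≥ 13/15, giving δ ≥ (13/15)^(1/2) ≈ 0.931.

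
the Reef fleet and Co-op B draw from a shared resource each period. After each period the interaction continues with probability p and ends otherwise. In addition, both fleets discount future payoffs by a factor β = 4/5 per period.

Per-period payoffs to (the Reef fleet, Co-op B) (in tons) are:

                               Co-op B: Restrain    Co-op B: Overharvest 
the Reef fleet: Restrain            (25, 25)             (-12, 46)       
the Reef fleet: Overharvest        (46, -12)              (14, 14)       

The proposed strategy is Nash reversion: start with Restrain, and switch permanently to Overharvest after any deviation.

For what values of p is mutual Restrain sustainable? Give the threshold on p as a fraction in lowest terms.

105/128

Expected continuation weight on next period's payoff is β·p = 4/5·p, which plays the role of the discount factor.
Cooperation requires 4/5·p ≥ (46−25)/(46−14) = 21/32, hence p ≥ 105/128.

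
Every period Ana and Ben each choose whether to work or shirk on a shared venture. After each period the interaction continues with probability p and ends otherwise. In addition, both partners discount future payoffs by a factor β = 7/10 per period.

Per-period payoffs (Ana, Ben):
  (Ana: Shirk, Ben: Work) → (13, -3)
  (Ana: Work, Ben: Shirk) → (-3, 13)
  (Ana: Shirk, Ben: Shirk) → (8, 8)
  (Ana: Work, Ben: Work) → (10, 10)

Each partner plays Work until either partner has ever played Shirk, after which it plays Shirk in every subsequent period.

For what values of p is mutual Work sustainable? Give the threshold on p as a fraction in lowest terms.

6/7

Expected continuation weight on next period's payoff is β·p = 7/10·p, which plays the role of the discount factor.
Cooperation requires 7/10·p ≥ (13−10)/(13−8) = 3/5, hence p ≥ 6/7.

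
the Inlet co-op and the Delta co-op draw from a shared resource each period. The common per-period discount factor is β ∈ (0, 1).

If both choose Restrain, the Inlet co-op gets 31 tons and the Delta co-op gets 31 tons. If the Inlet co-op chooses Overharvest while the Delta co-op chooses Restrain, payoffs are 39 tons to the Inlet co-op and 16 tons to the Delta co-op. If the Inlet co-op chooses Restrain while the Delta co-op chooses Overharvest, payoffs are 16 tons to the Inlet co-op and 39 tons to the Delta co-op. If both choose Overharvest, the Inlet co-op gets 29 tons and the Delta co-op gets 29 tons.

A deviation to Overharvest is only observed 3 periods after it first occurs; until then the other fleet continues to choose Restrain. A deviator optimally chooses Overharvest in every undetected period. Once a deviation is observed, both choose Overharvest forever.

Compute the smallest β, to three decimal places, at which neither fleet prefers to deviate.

The best deviation is to choose Overharvest for all 3 undetected periods, earning 39 each, then 29 forever once detected.
Deviation value: 39(1−β^3)/(1−β) + 29β^3/(1−β); cooperation value: 31/(1−β).
IC: 31 ≥ 39(1−β^3) + 29β^3 = 39 − 10β^3.
So β^3 ≥ 8/10 = 4/5, giving β ≥ (4/5)^(1/3) ≈ 0.928.

0.928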